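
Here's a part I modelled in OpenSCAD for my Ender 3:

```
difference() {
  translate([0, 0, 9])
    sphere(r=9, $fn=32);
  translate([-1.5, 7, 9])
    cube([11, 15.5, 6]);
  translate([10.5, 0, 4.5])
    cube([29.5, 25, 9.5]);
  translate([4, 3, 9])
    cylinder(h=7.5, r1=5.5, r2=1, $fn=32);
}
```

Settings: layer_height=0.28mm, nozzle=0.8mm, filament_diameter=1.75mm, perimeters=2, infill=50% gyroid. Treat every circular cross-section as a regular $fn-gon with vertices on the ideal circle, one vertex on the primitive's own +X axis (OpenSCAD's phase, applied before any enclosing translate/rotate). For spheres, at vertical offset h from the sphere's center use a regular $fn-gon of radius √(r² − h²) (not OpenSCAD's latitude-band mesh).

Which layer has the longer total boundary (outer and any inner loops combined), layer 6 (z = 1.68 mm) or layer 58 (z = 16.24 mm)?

layer 58 (z = 16.24 mm)

Layer 6 (z = 1.68): the r=9 sphere contributes a regular 32-gon of circumradius √(9²−7.32²) = 5.236 (perimeter = 2·32·5.236·sin(180°/32) = 32.85 mm); the cube at (-1.5, 7) is absent (z outside [9, 15]); the cube at (10.5, 0) does not reach this height (z outside [4.5, 14]); the cone at (4, 3) is absent (z outside [9, 16.5]); Subtracting the remaining from the first: none of the subtracted shapes is present at this height, so the r=9 sphere is unchanged — boundary = 32.85 mm. So its perimeter = 32.85 mm. Layer 58 (z = 16.24): the r=9 sphere slices to a regular 32-gon of circumradius 5.346 (√(r²−h²) with h=7.24 from center) (perimeter = 2·32·5.346·sin(180°/32) = 33.54 mm); the cube at (-1.5, 7) is absent (z outside [9, 15]); the cube at (10.5, 0) is not intersected at this z (z outside [4.5, 14]); the cone at (4, 3) contributes a regular 32-gon of circumradius 1.156 (interpolated between r1=5.5 and r2=1 at t=0.965) (perimeter = 2·32·1.156·sin(180°/32) = 7.25 mm); Subtracting the remaining from the first: starting from the r=9 sphere, the cone at (4, 3) partially overlaps it — only the 2.74 mm² overlap (of its 4.17 mm²) is removed, clipping the outline — boundary = 35.29 mm. So its perimeter = 35.29 mm. Layer 58 is larger (35.29 vs 32.85 mm).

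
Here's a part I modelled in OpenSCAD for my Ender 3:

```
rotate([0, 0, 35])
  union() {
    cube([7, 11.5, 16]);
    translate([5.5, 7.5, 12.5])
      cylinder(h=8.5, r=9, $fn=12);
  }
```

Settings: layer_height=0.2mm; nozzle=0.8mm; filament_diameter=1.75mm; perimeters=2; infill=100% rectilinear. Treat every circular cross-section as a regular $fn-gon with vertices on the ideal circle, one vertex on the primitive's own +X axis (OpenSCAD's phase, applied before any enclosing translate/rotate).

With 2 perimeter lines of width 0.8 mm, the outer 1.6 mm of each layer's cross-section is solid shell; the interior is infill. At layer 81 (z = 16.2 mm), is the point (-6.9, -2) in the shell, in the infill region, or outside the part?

At z = 16.2 mm: the cube is not intersected at this z (z outside [0, 16]); the cylinder at (5.5, 7.5): section is a regular 12-gon, circumradius r=9; Merging all regions: only the r=9 cylinder at (5.5, 7.5) is present, so the union is just that shape — 1 connected region; (rotated 35° about Z; rotation is an isometry so areas/perimeters/island counts are preserved). Overall, the cross-section is a single solid region. Undo the 35° rotation: the query point maps to (-6.799, 2.319) in the un-rotated model frame. The nearest boundary edge runs (-3.50, 7.50)→(-2.29, 3.00); distance from the point to it = 4.53 mm. The point is not inside any of the regions above, so it lies outside the cross-section (4.53 mm from the nearest boundary).

outside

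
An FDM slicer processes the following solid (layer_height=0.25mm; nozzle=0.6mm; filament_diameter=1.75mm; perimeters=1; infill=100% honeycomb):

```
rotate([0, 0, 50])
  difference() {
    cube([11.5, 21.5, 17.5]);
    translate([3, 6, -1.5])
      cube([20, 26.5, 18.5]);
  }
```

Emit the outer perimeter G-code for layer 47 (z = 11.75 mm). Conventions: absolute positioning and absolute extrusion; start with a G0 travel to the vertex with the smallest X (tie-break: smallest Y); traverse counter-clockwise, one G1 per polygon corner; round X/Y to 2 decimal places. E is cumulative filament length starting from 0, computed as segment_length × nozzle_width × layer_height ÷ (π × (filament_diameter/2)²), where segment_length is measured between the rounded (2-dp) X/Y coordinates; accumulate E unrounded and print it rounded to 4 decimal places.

At z = 11.75 mm: the 11.5×21.5 cube contributes its full rectangle; the cube at (3, 6) is present — its section is the full 20×26.5 rectangle; After the difference (first − rest): starting from the 11.5×21.5 cube, the 20×26.5 cube at (3, 6) partially overlaps it — only the 131.75 mm² overlap (of its 530.00 mm²) is removed, clipping the outline — 1 connected region; (whole slice rotated 50° about Z — lengths, areas and connectivity unchanged). The outline is a single polygon with 6 vertices. Extrusion per mm of travel: 0.6 × 0.25 / (π × 0.875²) = 0.062363. Accumulating E over each segment gives final E = 4.1166.

G0 X-16.47 Y13.82 Z11.75
G1 X0.00 Y0.00 E1.3408
G1 X7.39 Y8.81 E2.0579
G1 X2.80 Y12.67 E2.4319
G1 X-2.67 Y6.15 E2.9627
G1 X-14.54 Y16.12 E3.9294
G1 X-16.47 Y13.82 E4.1166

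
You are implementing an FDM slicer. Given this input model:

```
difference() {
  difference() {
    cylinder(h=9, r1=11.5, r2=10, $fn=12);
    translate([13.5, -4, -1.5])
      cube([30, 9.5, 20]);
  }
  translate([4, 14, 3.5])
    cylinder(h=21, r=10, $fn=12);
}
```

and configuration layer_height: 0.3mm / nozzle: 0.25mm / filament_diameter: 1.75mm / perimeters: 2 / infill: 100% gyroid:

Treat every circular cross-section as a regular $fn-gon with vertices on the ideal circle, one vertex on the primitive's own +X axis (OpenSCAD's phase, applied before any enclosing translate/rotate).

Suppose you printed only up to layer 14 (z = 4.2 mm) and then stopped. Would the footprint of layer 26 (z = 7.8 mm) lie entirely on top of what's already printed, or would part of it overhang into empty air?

entirely on top

Compare the two slices. At z = 4.2: the cone contributes a regular 12-gon of circumradius 10.800 (interpolated between r1=11.5 and r2=10 at t=0.467) (area = (12/2)·10.800²·sin(360°/12) = 349.92 mm²); the cube at (13.5, -4) (footprint 30×9.5) is included at this height (area 285.00 mm²); After the difference (first − rest): starting from the cone (349.92 mm²), the 30×9.5 cube at (13.5, -4) misses the remaining region (no effect) — area = 349.92 mm²; the cylinder at (4, 14): section is a regular 12-gon, circumradius r=10 (area = (12/2)·10.000²·sin(360°/12) = 300.00 mm²); Subtracting the remaining from the first: starting from the result so far (349.92 mm²), the r=10 cylinder at (4, 14) partially overlaps it — only the 56.16 mm² overlap (of its 300.00 mm²) is removed, clipping the outline — area = 293.76 mm². At z = 7.8: the cone: at t=0.867 of its height the radius interpolates to r₁+(r₂−r₁)t = 10.200, giving a regular 12-gon of that circumradius (area = (12/2)·10.200²·sin(360°/12) = 312.12 mm²); the cube at (13.5, -4) is present — its section is the full 30×9.5 rectangle (area 285.00 mm²); Taking the first minus the rest: starting from the cone (312.12 mm²), the 30×9.5 cube at (13.5, -4) misses the remaining region (no effect) — area = 312.12 mm²; the r=10 cylinder at (4, 14) gives a regular 12-gon of circumradius 10 (constant along its height) (area = (12/2)·10.000²·sin(360°/12) = 300.00 mm²); After the difference (first − rest): starting from the result so far (312.12 mm²), the r=10 cylinder at (4, 14) partially overlaps it — only the 47.13 mm² overlap (of its 300.00 mm²) is removed, clipping the outline — area = 264.99 mm². Checking containment: the cross-section at z = 7.8 is a subset of the cross-section at z = 4.2.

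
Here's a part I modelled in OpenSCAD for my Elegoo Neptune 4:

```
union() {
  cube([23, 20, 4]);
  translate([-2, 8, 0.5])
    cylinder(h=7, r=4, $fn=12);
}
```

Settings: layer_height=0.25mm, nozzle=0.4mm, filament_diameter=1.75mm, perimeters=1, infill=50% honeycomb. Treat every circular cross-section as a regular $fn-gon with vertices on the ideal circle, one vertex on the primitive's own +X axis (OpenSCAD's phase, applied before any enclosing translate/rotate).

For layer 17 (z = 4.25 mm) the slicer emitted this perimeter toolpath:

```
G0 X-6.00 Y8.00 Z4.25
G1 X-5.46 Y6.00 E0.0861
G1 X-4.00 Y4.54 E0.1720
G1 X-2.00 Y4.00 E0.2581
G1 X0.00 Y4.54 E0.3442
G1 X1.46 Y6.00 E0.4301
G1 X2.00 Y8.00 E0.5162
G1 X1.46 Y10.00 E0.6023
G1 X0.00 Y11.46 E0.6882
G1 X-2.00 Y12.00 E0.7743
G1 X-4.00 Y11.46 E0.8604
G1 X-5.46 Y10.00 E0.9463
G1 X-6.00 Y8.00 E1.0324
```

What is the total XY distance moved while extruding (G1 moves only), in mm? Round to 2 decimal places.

Sum the Euclidean lengths of each G1 segment: total = 24.83 mm.

24.83 mm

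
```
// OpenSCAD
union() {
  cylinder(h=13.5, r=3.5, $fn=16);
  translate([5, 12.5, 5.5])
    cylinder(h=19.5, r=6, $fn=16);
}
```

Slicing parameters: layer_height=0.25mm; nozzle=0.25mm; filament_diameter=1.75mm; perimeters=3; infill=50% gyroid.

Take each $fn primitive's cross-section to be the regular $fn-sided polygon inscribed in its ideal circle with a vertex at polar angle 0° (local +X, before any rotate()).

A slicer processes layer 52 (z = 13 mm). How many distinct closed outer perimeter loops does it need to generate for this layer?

At z = 13 mm: the r=3.5 cylinder contributes a regular 16-gon of circumradius 3.5; the r=6 cylinder at (5, 12.5) contributes a regular 16-gon of circumradius 6; Combining (union): the 2 present regions are separate (no shared area or edge), so areas and boundary lengths simply add and each stays a separate island — 2 connected regions. The result has 2 disconnected regions.

2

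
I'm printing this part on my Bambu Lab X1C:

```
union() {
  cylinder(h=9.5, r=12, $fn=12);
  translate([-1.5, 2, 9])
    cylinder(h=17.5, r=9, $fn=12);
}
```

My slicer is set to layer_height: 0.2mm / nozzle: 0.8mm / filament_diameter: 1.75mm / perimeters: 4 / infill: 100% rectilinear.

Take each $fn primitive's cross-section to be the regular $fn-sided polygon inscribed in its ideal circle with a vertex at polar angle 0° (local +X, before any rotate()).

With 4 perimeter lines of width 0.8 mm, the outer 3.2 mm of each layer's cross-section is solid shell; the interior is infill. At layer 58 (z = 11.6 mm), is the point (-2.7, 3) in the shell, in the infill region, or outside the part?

At z = 11.6 mm: the cylinder is absent (z outside [0, 9.5]); the cylinder at (-1.5, 2): section is a regular 12-gon, circumradius r=9; Merging all regions: only the r=9 cylinder at (-1.5, 2) is present, so the union is just that shape — 1 connected region. Overall, the cross-section is a single solid region. The nearest boundary edge runs (-6.00, 9.79)→(-9.29, 6.50); distance from the point to it = 7.14 mm. The point is inside the cross-section and 7.14 mm from the nearest boundary — more than the 3.2 mm shell width (4 × 0.8), so it's in the infill interior.

infill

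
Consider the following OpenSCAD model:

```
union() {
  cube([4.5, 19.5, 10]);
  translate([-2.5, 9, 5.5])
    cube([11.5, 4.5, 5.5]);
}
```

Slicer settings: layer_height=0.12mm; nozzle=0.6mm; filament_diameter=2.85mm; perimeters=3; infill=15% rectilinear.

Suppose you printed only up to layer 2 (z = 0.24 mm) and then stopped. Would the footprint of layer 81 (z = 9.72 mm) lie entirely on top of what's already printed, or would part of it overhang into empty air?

Compare the two slices. At z = 0.24: the 4.5×19.5 cube contributes its full rectangle (area 87.75 mm²); the cube at (-2.5, 9) does not reach this height (z outside [5.5, 11]); Merging all regions: only the 4.5×19.5 cube is present, so the union is just that shape — area = 87.75 mm². At z = 9.72: the 4.5×19.5 cube contributes its full rectangle (area 87.75 mm²); the cube at (-2.5, 9) is present — its section is the full 11.5×4.5 rectangle (area 51.75 mm²); Taking the union: the regions partially overlap — summed areas 139.50 mm² minus the doubly-counted overlap 20.25 mm² gives 119.25 mm² — area = 119.25 mm². Checking containment: at z = 9.72 the cross-section extends beyond the z = 0.24 cross-section by about 31.50 mm².

part overhangs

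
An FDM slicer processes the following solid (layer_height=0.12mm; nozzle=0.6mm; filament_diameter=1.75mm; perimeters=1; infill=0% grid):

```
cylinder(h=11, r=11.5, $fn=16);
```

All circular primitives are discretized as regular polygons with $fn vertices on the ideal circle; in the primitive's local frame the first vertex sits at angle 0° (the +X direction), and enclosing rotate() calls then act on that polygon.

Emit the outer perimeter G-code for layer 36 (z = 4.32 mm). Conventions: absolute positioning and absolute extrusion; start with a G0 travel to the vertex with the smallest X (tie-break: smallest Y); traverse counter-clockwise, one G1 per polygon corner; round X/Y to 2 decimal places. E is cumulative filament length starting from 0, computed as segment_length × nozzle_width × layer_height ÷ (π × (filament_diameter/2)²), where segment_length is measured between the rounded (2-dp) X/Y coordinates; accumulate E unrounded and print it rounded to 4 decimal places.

G0 X-11.50 Y0.00 Z4.32
G1 X-10.62 Y-4.40 E0.1343
G1 X-8.13 Y-8.13 E0.2686
G1 X-4.40 Y-10.62 E0.4028
G1 X0.00 Y-11.50 E0.5371
G1 X4.40 Y-10.62 E0.6714
G1 X8.13 Y-8.13 E0.8057
G1 X10.62 Y-4.40 E0.9399
G1 X11.50 Y0.00 E1.0743
G1 X10.62 Y4.40 E1.2086
G1 X8.13 Y8.13 E1.3428
G1 X4.40 Y10.62 E1.4771
G1 X0.00 Y11.50 E1.6114
G1 X-4.40 Y10.62 E1.7457
G1 X-8.13 Y8.13 E1.8800
G1 X-10.62 Y4.40 E2.0142
G1 X-11.50 Y0.00 E2.1485

At z = 4.32 mm: the r=11.5 cylinder contributes a regular 16-gon of circumradius 11.5. The outline is a single polygon with 16 vertices. Extrusion per mm of travel: 0.6 × 0.12 / (π × 0.875²) = 0.029934. Accumulating E over each segment gives final E = 2.1485.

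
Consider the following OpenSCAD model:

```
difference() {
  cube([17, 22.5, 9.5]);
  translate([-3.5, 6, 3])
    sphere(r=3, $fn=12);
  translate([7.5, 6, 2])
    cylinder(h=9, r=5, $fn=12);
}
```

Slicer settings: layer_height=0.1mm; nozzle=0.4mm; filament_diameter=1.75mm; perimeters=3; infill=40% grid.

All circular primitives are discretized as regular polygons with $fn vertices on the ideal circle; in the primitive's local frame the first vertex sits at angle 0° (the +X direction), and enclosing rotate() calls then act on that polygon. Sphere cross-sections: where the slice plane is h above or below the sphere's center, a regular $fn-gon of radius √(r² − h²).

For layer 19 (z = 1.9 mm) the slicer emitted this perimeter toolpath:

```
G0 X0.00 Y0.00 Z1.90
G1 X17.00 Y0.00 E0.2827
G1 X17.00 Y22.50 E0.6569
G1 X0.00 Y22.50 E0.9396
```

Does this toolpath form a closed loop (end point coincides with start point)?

Start point (G0): (0.00, 0.00). End point (last G1): the path does not return to the start — open.

no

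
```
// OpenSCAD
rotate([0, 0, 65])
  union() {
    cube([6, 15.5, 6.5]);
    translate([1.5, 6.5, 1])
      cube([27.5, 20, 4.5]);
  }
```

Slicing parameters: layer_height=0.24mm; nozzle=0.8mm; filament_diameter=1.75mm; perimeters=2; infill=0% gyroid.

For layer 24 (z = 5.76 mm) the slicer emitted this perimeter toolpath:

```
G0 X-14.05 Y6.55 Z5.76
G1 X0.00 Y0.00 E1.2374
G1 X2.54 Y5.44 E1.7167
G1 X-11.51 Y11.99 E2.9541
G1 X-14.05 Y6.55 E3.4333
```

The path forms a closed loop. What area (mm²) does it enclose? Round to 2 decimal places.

93.07 mm²

Apply the shoelace formula to the sequence of (X, Y) vertices; enclosed area = 93.07 mm².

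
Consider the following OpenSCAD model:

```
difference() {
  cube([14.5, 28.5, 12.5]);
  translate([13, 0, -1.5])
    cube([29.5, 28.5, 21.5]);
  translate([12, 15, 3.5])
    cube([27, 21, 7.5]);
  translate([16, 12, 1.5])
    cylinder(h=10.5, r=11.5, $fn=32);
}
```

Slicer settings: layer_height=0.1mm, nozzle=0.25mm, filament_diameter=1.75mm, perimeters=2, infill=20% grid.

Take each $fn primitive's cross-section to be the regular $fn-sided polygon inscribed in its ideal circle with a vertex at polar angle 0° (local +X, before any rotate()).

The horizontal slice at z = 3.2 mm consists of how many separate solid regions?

At z = 3.2 mm: the 14.5×28.5 cube contributes its full rectangle; the cube at (13, 0) is present — its section is the full 29.5×28.5 rectangle; the cube at (12, 15) is not intersected at this z (z outside [3.5, 11]); the r=11.5 cylinder at (16, 12) gives a regular 32-gon of circumradius 11.5 (constant along its height); Taking the first minus the rest: starting from the 14.5×28.5 cube, the 29.5×28.5 cube at (13, 0) partially overlaps it — only the 42.75 mm² overlap (of its 840.75 mm²) is removed, clipping the outline; the r=11.5 cylinder at (16, 12) partially overlaps it — only the 138.41 mm² overlap (of its 412.81 mm²) is removed, clipping the outline — 1 connected region. The result has 1 disconnected region.

1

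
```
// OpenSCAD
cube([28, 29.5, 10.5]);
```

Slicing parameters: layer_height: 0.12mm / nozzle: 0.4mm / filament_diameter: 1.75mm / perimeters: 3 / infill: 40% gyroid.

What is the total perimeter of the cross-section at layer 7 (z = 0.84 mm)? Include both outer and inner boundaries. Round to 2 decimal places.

115.00 mm

At z = 0.84 mm: the cube (footprint 28×29.5) is included at this height (perimeter 115.00 mm). Overall, the cross-section is a single solid region. Total boundary length (outer) = 115.00 mm.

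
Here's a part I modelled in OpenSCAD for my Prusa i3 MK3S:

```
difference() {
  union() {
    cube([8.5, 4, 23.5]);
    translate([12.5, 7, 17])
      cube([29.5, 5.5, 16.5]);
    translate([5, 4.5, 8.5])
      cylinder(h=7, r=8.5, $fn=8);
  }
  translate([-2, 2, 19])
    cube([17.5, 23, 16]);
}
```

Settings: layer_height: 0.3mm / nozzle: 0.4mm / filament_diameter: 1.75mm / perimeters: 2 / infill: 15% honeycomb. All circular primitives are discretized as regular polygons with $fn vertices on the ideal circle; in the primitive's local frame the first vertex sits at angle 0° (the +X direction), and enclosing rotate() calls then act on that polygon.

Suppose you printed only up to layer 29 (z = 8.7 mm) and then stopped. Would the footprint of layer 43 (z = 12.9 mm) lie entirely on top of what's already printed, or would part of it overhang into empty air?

entirely on top

Compare the two slices. At z = 8.7: the 8.5×4 cube contributes its full rectangle (area 34.00 mm²); the cube at (12.5, 7) is absent (z outside [17, 33.5]); the r=8.5 cylinder at (5, 4.5) contributes a regular 8-gon of circumradius 8.5 (area = (8/2)·8.500²·sin(360°/8) = 204.35 mm²); Taking the union: the 8.5×4 cube lies entirely inside the r=8.5 cylinder at (5, 4.5), so the union is just the r=8.5 cylinder at (5, 4.5) — area = 204.35 mm²; the cube at (-2, 2) is not intersected at this z (z outside [19, 35]); Subtracting the remaining from the first: none of the subtracted shapes is present at this height, so that combined region is unchanged — area = 204.35 mm². At z = 12.9: the 8.5×4 cube contributes its full rectangle (area 34.00 mm²); the cube at (12.5, 7) is not intersected at this z (z outside [17, 33.5]); the r=8.5 cylinder at (5, 4.5) contributes a regular 8-gon of circumradius 8.5 (area = (8/2)·8.500²·sin(360°/8) = 204.35 mm²); Combining (union): the 8.5×4 cube lies entirely inside the r=8.5 cylinder at (5, 4.5), so the union is just the r=8.5 cylinder at (5, 4.5) — area = 204.35 mm²; the cube at (-2, 2) does not reach this height (z outside [19, 35]); After the difference (first − rest): none of the subtracted shapes is present at this height, so that combined region is unchanged — area = 204.35 mm². Checking containment: the cross-section at z = 12.9 is a subset of the cross-section at z = 8.7.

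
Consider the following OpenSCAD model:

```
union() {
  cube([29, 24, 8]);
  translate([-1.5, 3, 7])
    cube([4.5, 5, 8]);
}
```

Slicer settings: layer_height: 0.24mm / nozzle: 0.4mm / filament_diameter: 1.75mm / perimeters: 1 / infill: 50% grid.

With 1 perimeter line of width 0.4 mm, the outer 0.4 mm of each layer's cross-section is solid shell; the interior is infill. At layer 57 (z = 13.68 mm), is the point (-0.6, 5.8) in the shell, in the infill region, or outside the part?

At z = 13.68 mm: the cube is absent (z outside [0, 8]); the cube at (-1.5, 3) is present — its section is the full 4.5×5 rectangle; Merging all regions: only the 4.5×5 cube at (-1.5, 3) is present, so the union is just that shape — 1 connected region. Overall, the cross-section is a single solid region. The nearest boundary edge runs (-1.50, 8.00)→(-1.50, 3.00); distance from the point to it = 0.90 mm. The point is inside the cross-section and 0.90 mm from the nearest boundary — more than the 0.4 mm shell width (1 × 0.4), so it's in the infill interior.

infill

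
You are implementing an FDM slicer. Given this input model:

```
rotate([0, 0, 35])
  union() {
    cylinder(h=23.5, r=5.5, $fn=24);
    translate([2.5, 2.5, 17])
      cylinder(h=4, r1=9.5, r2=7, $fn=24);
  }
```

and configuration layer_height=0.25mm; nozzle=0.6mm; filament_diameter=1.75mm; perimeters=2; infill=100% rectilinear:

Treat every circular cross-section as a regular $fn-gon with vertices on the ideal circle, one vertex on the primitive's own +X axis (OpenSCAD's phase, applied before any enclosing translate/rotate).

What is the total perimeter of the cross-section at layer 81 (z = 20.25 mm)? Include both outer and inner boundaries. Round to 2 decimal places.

At z = 20.25 mm: the r=5.5 cylinder contributes a regular 24-gon of circumradius 5.5 (perimeter = 2·24·5.500·sin(180°/24) = 34.46 mm); the cone at (2.5, 2.5) contributes a regular 24-gon of circumradius 7.469 (interpolated between r1=9.5 and r2=7 at t=0.812) (perimeter = 2·24·7.469·sin(180°/24) = 46.79 mm); Merging all regions: the regions partially overlap (shared area 81.16 mm²), so the edge portions inside another operand are dropped and the merged outline is re-measured after clipping — boundary = 48.88 mm; (rotated 35° about Z; rotation is an isometry so areas/perimeters/island counts are preserved). Overall, the cross-section is a single solid region. Total boundary length (outer) = 48.88 mm.

48.88 mm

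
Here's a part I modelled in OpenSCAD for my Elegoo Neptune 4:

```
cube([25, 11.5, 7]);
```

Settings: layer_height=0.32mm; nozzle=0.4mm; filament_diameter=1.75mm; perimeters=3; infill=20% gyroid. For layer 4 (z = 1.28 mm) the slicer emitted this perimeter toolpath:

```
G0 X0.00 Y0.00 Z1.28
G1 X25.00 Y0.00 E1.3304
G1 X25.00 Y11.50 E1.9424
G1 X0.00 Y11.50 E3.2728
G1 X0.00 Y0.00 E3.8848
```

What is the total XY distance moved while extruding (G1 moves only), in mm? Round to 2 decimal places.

Sum the Euclidean lengths of each G1 segment: total = 73.00 mm.

73.00 mm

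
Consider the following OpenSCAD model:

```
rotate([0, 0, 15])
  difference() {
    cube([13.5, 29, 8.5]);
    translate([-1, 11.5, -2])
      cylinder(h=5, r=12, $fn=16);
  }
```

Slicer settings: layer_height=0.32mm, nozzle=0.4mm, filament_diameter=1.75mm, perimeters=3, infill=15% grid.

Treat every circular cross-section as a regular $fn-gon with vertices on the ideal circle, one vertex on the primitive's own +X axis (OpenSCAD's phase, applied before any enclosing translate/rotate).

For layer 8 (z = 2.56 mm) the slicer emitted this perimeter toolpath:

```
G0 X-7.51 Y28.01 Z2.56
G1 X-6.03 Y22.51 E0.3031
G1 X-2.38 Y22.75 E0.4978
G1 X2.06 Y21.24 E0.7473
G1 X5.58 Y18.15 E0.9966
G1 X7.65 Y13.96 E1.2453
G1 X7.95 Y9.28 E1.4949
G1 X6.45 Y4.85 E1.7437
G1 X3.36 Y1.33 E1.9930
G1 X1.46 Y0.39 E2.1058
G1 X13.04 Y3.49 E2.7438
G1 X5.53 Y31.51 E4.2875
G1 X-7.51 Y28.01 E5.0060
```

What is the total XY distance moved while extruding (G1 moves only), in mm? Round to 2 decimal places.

Sum the Euclidean lengths of each G1 segment: total = 94.07 mm.

94.07 mm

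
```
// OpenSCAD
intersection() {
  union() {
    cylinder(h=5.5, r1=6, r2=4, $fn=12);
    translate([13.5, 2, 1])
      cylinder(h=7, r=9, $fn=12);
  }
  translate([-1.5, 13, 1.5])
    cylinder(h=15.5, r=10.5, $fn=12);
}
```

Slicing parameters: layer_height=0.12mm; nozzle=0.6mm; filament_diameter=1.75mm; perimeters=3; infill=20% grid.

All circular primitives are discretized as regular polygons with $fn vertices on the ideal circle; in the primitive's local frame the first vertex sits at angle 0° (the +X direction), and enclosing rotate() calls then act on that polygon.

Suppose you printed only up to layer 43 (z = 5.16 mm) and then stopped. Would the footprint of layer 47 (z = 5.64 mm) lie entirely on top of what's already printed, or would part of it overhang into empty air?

Compare the two slices. At z = 5.16: the cone contributes a regular 12-gon of circumradius 4.124 (interpolated between r1=6 and r2=4 at t=0.938) (area = (12/2)·4.124²·sin(360°/12) = 51.01 mm²); the r=9 cylinder at (13.5, 2) gives a regular 12-gon of circumradius 9 (constant along its height) (area = (12/2)·9.000²·sin(360°/12) = 243.00 mm²); Merging all regions: the 2 present regions are separate (no shared area or edge), so areas and boundary lengths simply add and each stays a separate island — area = 294.01 mm²; the r=10.5 cylinder at (-1.5, 13) contributes a regular 12-gon of circumradius 10.5 (area = (12/2)·10.500²·sin(360°/12) = 330.75 mm²); After intersecting: the r=10.5 cylinder at (-1.5, 13) partially overlaps the result so far; clipping to the common part keeps 5.51 mm² — area = 5.51 mm². At z = 5.64: the cone does not reach this height (z outside [0, 5.5]); the cylinder at (13.5, 2): section is a regular 12-gon, circumradius r=9 (area = (12/2)·9.000²·sin(360°/12) = 243.00 mm²); Merging all regions: only the r=9 cylinder at (13.5, 2) is present, so the union is just that shape — area = 243.00 mm²; the r=10.5 cylinder at (-1.5, 13) contributes a regular 12-gon of circumradius 10.5 (area = (12/2)·10.500²·sin(360°/12) = 330.75 mm²); After intersecting: the r=10.5 cylinder at (-1.5, 13) partially overlaps the result so far; clipping to the common part keeps 1.35 mm² — area = 1.35 mm². Checking containment: the cross-section at z = 5.64 is a subset of the cross-section at z = 5.16.

entirely on top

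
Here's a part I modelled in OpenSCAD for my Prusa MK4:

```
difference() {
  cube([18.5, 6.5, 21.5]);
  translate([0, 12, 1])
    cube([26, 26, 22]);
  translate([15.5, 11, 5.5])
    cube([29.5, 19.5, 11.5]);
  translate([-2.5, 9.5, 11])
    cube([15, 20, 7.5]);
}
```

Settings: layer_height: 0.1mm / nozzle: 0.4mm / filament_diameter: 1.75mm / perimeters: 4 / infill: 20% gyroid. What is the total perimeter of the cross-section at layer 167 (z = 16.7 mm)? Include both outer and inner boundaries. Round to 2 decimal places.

50.00 mm

At z = 16.7 mm: the 18.5×6.5 cube contributes its full rectangle (perimeter 50.00 mm); the cube at (0, 12) is present — its section is the full 26×26 rectangle (perimeter 104.00 mm); the cube at (15.5, 11) (footprint 29.5×19.5) is included at this height (perimeter 98.00 mm); the 15×20 cube at (-2.5, 9.5) contributes its full rectangle (perimeter 70.00 mm); Subtracting the remaining from the first: starting from the 18.5×6.5 cube, the 26×26 cube at (0, 12) misses the remaining region (no effect); the 29.5×19.5 cube at (15.5, 11) misses the remaining region (no effect); the 15×20 cube at (-2.5, 9.5) misses the remaining region (no effect) — boundary = 50.00 mm. Overall, the cross-section is a single solid region. Total boundary length (outer) = 50.00 mm.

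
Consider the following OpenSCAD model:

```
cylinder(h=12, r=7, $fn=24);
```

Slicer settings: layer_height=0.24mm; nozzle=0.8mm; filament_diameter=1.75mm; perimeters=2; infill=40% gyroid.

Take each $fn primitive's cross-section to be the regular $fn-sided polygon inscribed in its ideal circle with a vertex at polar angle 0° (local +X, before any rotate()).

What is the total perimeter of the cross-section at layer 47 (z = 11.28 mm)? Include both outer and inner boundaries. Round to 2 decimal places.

43.86 mm

At z = 11.28 mm: the cylinder: section is a regular 24-gon, circumradius r=7 (perimeter = 2·24·7.000·sin(180°/24) = 43.86 mm). Overall, the cross-section is a single solid region. Total boundary length (outer) = 43.86 mm.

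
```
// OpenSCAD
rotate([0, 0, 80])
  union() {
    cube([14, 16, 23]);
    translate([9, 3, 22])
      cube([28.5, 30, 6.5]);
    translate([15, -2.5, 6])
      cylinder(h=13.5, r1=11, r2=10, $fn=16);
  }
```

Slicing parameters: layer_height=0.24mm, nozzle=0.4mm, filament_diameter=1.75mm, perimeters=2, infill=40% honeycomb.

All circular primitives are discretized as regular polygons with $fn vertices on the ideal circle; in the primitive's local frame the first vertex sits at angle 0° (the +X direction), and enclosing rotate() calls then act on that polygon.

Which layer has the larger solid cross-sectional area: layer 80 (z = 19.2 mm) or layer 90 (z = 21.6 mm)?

layer 80 (z = 19.2 mm)

Layer 80 (z = 19.2): the cube (footprint 14×16) is included at this height (area 224.00 mm²); the cube at (9, 3) is not intersected at this z (z outside [22, 28.5]); the cone at (15, -2.5) contributes a regular 16-gon of circumradius 10.022 (interpolated between r1=11 and r2=10 at t=0.978) (area = (16/2)·10.022²·sin(360°/16) = 307.51 mm²); Combining (union): the regions partially overlap — summed areas 531.51 mm² minus the doubly-counted overlap 45.02 mm² gives 486.49 mm² — area = 486.49 mm²; (rotated 80° about Z; rotation is an isometry so areas/perimeters/island counts are preserved). So its area = 486.49 mm². Layer 90 (z = 21.6): the cube is present — its section is the full 14×16 rectangle (area 224.00 mm²); the cube at (9, 3) is not intersected at this z (z outside [22, 28.5]); the cone at (15, -2.5) is not intersected at this z (z outside [6, 19.5]); Merging all regions: only the 14×16 cube is present, so the union is just that shape — area = 224.00 mm²; (rotated 80° about Z; rotation is an isometry so areas/perimeters/island counts are preserved). So its area = 224.00 mm². Layer 80 is larger (486.49 vs 224.00 mm²).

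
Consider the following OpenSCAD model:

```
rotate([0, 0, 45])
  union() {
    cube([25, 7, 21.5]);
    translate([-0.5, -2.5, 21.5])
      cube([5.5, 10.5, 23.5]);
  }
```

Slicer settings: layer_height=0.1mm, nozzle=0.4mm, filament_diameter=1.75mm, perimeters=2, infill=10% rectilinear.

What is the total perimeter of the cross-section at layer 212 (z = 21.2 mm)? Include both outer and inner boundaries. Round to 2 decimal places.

At z = 21.2 mm: the cube (footprint 25×7) is included at this height (perimeter 64.00 mm); the cube at (-0.5, -2.5) does not reach this height (z outside [21.5, 45]); Merging all regions: only the 25×7 cube is present, so the union is just that shape — boundary = 64.00 mm; (rotated 45° about Z; rotation is an isometry so areas/perimeters/island counts are preserved). Overall, the cross-section is a single solid region. Total boundary length (outer) = 64.00 mm.

64.00 mm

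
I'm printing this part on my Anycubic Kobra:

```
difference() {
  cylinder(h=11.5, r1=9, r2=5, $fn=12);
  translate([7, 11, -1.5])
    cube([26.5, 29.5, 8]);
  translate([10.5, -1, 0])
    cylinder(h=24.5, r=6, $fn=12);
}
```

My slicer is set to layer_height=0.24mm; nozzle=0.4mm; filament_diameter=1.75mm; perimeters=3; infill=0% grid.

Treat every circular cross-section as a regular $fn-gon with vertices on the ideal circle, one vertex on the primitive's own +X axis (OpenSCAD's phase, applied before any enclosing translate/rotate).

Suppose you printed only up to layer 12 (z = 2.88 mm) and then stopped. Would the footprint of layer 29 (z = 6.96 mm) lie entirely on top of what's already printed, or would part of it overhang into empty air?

entirely on top

Compare the two slices. At z = 2.88: the cone (r1=9→r2=5) has section circumradius 7.998 here — a regular 12-gon (area = (12/2)·7.998²·sin(360°/12) = 191.92 mm²); the 26.5×29.5 cube at (7, 11) contributes its full rectangle (area 781.75 mm²); the cylinder at (10.5, -1): section is a regular 12-gon, circumradius r=6 (area = (12/2)·6.000²·sin(360°/12) = 108.00 mm²); After the difference (first − rest): starting from the cone (191.92 mm²), the 26.5×29.5 cube at (7, 11) misses the remaining region (no effect); the r=6 cylinder at (10.5, -1) partially overlaps it — only the 18.39 mm² overlap (of its 108.00 mm²) is removed, clipping the outline — area = 173.52 mm². At z = 6.96: the cone (r1=9→r2=5) has section circumradius 6.579 here — a regular 12-gon (area = (12/2)·6.579²·sin(360°/12) = 129.85 mm²); the cube at (7, 11) is absent (z outside [-1.5, 6.5]); the r=6 cylinder at (10.5, -1) gives a regular 12-gon of circumradius 6 (constant along its height) (area = (12/2)·6.000²·sin(360°/12) = 108.00 mm²); Subtracting the remaining from the first: starting from the cone (129.85 mm²), the r=6 cylinder at (10.5, -1) partially overlaps it — only the 7.45 mm² overlap (of its 108.00 mm²) is removed, clipping the outline — area = 122.40 mm². Checking containment: the cross-section at z = 6.96 is a subset of the cross-section at z = 2.88.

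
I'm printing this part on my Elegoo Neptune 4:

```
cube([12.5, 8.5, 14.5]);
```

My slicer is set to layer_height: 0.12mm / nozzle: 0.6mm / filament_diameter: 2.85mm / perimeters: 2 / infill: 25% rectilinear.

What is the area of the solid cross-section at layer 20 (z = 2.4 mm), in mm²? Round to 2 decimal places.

At z = 2.4 mm: the cube (footprint 12.5×8.5) is included at this height (area 106.25 mm²). Overall, the cross-section is a single solid region. Net area = 106.25 mm².

106.25 mm²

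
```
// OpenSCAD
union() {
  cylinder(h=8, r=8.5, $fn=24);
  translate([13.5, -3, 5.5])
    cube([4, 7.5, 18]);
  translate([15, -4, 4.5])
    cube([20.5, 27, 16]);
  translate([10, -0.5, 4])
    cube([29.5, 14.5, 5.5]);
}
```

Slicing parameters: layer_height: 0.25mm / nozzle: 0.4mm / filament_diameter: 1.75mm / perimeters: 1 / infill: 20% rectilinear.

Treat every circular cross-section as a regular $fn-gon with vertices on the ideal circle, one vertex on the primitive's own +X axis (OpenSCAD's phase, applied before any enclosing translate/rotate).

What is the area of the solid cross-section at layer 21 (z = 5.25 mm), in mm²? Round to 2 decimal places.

At z = 5.25 mm: the cylinder: section is a regular 24-gon, circumradius r=8.5 (area = (24/2)·8.500²·sin(360°/24) = 224.40 mm²); the cube at (13.5, -3) does not reach this height (z outside [5.5, 23.5]); the cube at (15, -4) (footprint 20.5×27) is included at this height (area 553.50 mm²); the 29.5×14.5 cube at (10, -0.5) contributes its full rectangle (area 427.75 mm²); Merging all regions: the regions partially overlap — summed areas 1205.65 mm² minus the doubly-counted overlap 297.25 mm² gives 908.40 mm² — area = 908.40 mm². Overall, the cross-section has 2 separate islands. Net area = 908.40 mm².

908.40 mm²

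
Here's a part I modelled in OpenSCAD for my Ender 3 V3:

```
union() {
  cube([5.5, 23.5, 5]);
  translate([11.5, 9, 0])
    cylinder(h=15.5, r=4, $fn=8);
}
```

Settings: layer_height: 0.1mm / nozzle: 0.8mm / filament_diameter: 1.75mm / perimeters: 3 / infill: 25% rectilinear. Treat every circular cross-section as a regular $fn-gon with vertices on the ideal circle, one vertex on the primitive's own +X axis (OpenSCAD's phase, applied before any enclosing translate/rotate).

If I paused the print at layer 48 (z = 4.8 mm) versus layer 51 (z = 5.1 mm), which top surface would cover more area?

layer 48 (z = 4.8 mm)

Layer 48 (z = 4.8): the cube (footprint 5.5×23.5) is included at this height (area 129.25 mm²); the cylinder at (11.5, 9): section is a regular 8-gon, circumradius r=4 (area = (8/2)·4.000²·sin(360°/8) = 45.25 mm²); Combining (union): the 2 present regions are separate (no shared area or edge), so areas and boundary lengths simply add and each stays a separate island — area = 174.50 mm². So its area = 174.50 mm². Layer 51 (z = 5.1): the cube does not reach this height (z outside [0, 5]); the r=4 cylinder at (11.5, 9) gives a regular 8-gon of circumradius 4 (constant along its height) (area = (8/2)·4.000²·sin(360°/8) = 45.25 mm²); Combining (union): only the r=4 cylinder at (11.5, 9) is present, so the union is just that shape — area = 45.25 mm². So its area = 45.25 mm². Layer 48 is larger (174.50 vs 45.25 mm²).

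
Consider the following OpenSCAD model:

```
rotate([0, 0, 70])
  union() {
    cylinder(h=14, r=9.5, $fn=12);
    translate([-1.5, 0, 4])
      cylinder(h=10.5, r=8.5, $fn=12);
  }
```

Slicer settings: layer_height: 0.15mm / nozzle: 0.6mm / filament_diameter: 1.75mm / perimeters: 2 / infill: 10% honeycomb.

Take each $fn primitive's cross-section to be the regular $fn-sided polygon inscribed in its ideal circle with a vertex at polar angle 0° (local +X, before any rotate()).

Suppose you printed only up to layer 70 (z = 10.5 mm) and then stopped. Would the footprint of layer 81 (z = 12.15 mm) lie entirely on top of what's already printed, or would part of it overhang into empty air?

Compare the two slices. At z = 10.5: the r=9.5 cylinder gives a regular 12-gon of circumradius 9.5 (constant along its height) (area = (12/2)·9.500²·sin(360°/12) = 270.75 mm²); the cylinder at (-1.5, 0): section is a regular 12-gon, circumradius r=8.5 (area = (12/2)·8.500²·sin(360°/12) = 216.75 mm²); Taking the union: the regions partially overlap — summed areas 487.50 mm² minus the doubly-counted overlap 211.48 mm² gives 276.02 mm² — area = 276.02 mm²; (rotated 70° about Z; rotation is an isometry so areas/perimeters/island counts are preserved). At z = 12.15: the r=9.5 cylinder contributes a regular 12-gon of circumradius 9.5 (area = (12/2)·9.500²·sin(360°/12) = 270.75 mm²); the r=8.5 cylinder at (-1.5, 0) contributes a regular 12-gon of circumradius 8.5 (area = (12/2)·8.500²·sin(360°/12) = 216.75 mm²); Taking the union: the regions partially overlap — summed areas 487.50 mm² minus the doubly-counted overlap 211.48 mm² gives 276.02 mm² — area = 276.02 mm²; (whole slice rotated 70° about Z — lengths, areas and connectivity unchanged). Checking containment: the cross-section at z = 12.15 is a subset of the cross-section at z = 10.5.

entirely on top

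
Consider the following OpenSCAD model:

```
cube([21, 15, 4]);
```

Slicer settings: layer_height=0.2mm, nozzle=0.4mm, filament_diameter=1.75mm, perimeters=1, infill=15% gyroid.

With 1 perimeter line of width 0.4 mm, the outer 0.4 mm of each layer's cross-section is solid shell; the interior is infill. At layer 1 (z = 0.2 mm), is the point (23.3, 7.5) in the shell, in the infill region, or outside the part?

At z = 0.2 mm: the 21×15 cube contributes its full rectangle. Overall, the cross-section is a single solid region. The nearest boundary edge runs (21.00, 0.00)→(21.00, 15.00); distance from the point to it = 2.30 mm. The point is not inside any of the regions above, so it lies outside the cross-section (2.30 mm from the nearest boundary).

outside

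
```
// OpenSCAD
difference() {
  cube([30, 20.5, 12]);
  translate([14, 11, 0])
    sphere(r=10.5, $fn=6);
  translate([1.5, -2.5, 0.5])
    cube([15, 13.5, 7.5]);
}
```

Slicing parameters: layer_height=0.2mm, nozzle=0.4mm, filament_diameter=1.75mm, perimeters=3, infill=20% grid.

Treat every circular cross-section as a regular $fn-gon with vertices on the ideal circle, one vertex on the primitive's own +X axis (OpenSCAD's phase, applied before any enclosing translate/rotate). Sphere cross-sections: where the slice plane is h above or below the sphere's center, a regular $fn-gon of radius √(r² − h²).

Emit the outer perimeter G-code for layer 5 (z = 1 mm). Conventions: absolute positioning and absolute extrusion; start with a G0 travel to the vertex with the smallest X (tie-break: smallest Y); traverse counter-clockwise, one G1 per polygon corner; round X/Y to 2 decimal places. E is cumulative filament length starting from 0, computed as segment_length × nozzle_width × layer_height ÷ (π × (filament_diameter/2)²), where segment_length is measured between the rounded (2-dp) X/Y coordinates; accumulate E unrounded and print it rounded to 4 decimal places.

G0 X0.00 Y0.00 Z1.00
G1 X1.50 Y0.00 E0.0499
G1 X1.50 Y11.00 E0.4158
G1 X3.55 Y11.00 E0.4839
G1 X8.77 Y20.05 E0.8314
G1 X19.23 Y20.05 E1.1793
G1 X24.45 Y11.00 E1.5268
G1 X19.23 Y1.95 E1.8743
G1 X16.50 Y1.95 E1.9651
G1 X16.50 Y0.00 E2.0300
G1 X30.00 Y0.00 E2.4790
G1 X30.00 Y20.50 E3.1608
G1 X0.00 Y20.50 E4.1586
G1 X0.00 Y0.00 E4.8404

At z = 1 mm: the 30×20.5 cube contributes its full rectangle; the r=10.5 sphere at (14, 11) contributes a regular 6-gon of circumradius √(10.5²−1²) = 10.452; the cube at (1.5, -2.5) (footprint 15×13.5) is included at this height; Subtracting the remaining from the first: starting from the 30×20.5 cube, the r=10.5 sphere at (14, 11) lies wholly inside it (removes its full 283.84 mm² and its 62.71 mm outline becomes a hole wall); the 15×13.5 cube at (1.5, -2.5) partially overlaps it — only the 71.41 mm² overlap (of its 202.50 mm²) is removed, clipping the outline — 1 connected region. The outline is a single polygon with 13 vertices. Extrusion per mm of travel: 0.4 × 0.2 / (π × 0.875²) = 0.033260. Accumulating E over each segment gives final E = 4.8404.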